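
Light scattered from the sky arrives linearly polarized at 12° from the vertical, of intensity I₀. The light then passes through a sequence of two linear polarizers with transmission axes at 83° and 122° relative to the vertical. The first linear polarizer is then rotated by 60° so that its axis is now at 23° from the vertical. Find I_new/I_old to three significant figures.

Before rotation:
I₁ = I₀ cos²(83° − 12°) = I₀ cos²(71°) = 0.106 I₀.
I₂ = I₁ cos²(122° − 83°) = 0.106 I₀ · cos²(39°) = 0.06402 I₀.
After rotation:
I₁ = I₀ cos²(23° − 12°) = I₀ cos²(11°) = 0.9636 I₀.
Angle between axes 1 and 2: 81°. I₂ = 0.9636 I₀ · cos²(81°) = 0.02358 I₀.
Ratio = 0.02358 / 0.06402 = 0.3684.

I_new/I_old ≈ 0.368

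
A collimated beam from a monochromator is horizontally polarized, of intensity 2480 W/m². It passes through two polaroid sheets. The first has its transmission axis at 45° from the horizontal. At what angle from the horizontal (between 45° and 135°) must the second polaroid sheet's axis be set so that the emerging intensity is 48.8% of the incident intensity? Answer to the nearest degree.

By Malus's law, I₁ = I₀ cos²(45° − 0°) = I₀ cos²(45°) = 0.5 I₀.
Need I₂/I₀ = 0.488, so cos²(θ − 45°) = 0.488 / 0.5 = 0.976.
θ − 45° = arccos(√0.976) = 8.9°, giving θ ≈ 45 + 8.9 = 53.9°.

θ ≈ 54°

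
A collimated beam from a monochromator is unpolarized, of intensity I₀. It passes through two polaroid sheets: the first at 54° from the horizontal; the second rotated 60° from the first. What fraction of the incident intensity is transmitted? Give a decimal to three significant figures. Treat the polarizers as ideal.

≈ 0.125 I₀

Unpolarized light through the first polarizer → I₁ = ½ I₀, now polarized at 54°.
I₂ = I₁ cos²(60°) = 0.5 · 0.25 I₀ = 0.125 I₀.
Transmitted fraction = 0.125.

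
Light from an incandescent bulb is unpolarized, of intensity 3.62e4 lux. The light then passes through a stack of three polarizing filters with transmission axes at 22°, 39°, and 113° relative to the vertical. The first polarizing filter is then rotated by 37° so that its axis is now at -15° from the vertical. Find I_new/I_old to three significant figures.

Before rotation:
Unpolarized light through the first polarizer → I₁ = ½ I₀, now polarized at 22°.
I₂ = I₁ cos²(39° − 22°) = 0.5 I₀ · cos²(17°) = 0.4573 I₀.
I₃ = I₂ cos²(113° − 39°) = 0.4573 I₀ · cos²(74°) = 0.03474 I₀.
After rotation:
Unpolarized light through the first polarizer → I₁ = ½ I₀, now polarized at -15°.
I₂ = I₁ cos²(39° + 15°) = 0.5 I₀ · cos²(54°) = 0.1727 I₀.
I₃ = I₂ cos²(113° − 39°) = 0.1727 I₀ · cos²(74°) = 0.01312 I₀.
Ratio = 0.01312 / 0.03474 = 0.3778.

I_new/I_old ≈ 0.378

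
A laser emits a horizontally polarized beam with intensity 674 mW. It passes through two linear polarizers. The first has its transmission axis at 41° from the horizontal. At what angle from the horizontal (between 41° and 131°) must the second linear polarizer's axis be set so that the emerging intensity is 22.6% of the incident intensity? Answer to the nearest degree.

θ ≈ 92°

I₁ = I₀ cos²(41° − 0°) = I₀ cos²(41°) = 0.5696 I₀.
Need I₂/I₀ = 0.226, so cos²(θ − 41°) = 0.226 / 0.5696 = 0.3968.
θ − 41° = arccos(√0.3968) = 51.0°, giving θ ≈ 41 + 51.0 = 92.0°.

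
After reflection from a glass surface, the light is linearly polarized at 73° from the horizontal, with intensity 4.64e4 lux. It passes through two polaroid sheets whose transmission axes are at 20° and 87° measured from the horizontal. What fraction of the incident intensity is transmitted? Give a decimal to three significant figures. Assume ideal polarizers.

I₁ = 4.64e4 lux · cos²(53°) = 1.681e+04 lux.
I₂ = I₁ · cos²(67°) = 1.681e+04 · 0.1527 = 2566 lux.
Transmitted fraction = 0.05529.

I/I₀ ≈ 0.0553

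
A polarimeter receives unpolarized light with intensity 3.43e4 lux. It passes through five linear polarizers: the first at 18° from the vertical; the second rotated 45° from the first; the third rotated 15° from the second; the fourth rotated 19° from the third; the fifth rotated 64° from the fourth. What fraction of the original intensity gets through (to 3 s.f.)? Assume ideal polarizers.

Unpolarized light through the first polarizer → I₁ = 3.43e4 lux/2 = 1.715e+04 lux, polarized at 18°.
I₂ = I₁ · cos²(45°) = 1.715e+04 · 0.5 = 8575 lux.
I₃ = I₂ · cos²(15°) = 8575 · 0.933 = 8001 lux.
I₄ = I₃ · cos²(19°) = 8001 · 0.894 = 7153 lux.
I₅ = I₄ · cos²(64°) = 7153 · 0.1922 = 1375 lux.
Transmitted fraction = 0.04007.

I/I₀ ≈ 0.0401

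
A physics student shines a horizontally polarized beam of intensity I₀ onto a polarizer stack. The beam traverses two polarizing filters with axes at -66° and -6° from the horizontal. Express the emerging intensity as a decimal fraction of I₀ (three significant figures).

I₁ = I₀ cos²(-66° − 0°) = I₀ cos²(66°) = 0.1654 I₀.
I₂ = I₁ cos²(-6° + 66°) = 0.1654 I₀ · cos²(60°) = 0.04136 I₀.
Transmitted fraction = 0.04136.

≈ 0.0414 I₀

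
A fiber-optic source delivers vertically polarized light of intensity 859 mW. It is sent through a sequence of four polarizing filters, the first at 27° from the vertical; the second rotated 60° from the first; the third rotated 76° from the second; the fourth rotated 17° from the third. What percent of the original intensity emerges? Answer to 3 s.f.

I₁ = 859 mW · cos²(27°) = 682 mW.
I₂ = I₁ · cos²(60°) = 682 · 0.25 = 170.5 mW.
I₃ = I₂ · cos²(76°) = 170.5 · 0.05853 = 9.978 mW.
I₄ = I₃ · cos²(17°) = 9.978 · 0.9145 = 9.125 mW.
That is 1.062% of the incident intensity.

≈ 1.06%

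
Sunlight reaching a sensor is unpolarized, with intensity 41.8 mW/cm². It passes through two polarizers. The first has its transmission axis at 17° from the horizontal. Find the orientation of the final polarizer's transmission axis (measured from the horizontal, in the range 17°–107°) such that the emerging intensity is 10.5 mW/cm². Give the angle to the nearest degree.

Unpolarized light through the first polarizer → I₁ = ½ I₀, now polarized at 17°.
Target fraction: 10.5 / 41.8 mW/cm² = 0.2512 of I₀.
Need I₂/I₀ = 0.2512, so cos²(θ − 17°) = 0.2512 / 0.5 = 0.5024.
θ − 17° = arccos(√0.5024) = 44.9°, giving θ ≈ 17 + 44.9 = 61.9°.

θ ≈ 62°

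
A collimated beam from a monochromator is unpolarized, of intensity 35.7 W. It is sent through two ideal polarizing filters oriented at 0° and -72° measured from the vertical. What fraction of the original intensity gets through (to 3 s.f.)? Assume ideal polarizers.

Unpolarized light through the first polarizer → I₁ = 35.7 W/2 = 17.85 W, polarized at 0°.
I₂ = I₁ · cos²(72°) = 17.85 · 0.09549 = 1.705 W.
Transmitted fraction = 0.04775.

I/I₀ ≈ 0.0477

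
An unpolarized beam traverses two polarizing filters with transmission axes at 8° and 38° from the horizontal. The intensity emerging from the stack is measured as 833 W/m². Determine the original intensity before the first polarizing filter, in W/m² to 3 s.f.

I₀ ≈ 2220 W/m²

Unpolarized light through the first polarizer → I₁ = ½ I₀, now polarized at 8°.
I₂ = I₁ cos²(38° − 8°) = 0.5 I₀ · cos²(30°) = 0.375 I₀.
So 833 W/m² = 0.375 I₀, giving I₀ = 833/0.375 = 2221 W/m².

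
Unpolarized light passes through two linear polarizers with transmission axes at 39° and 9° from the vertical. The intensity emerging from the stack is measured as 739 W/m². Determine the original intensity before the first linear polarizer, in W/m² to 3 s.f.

I₀ ≈ 1970 W/m²

Unpolarized light through the first polarizer → I₁ = ½ I₀, now polarized at 39°.
I₂ = I₁ cos²(9° − 39°) = 0.5 I₀ · cos²(30°) = 0.375 I₀.
So 739 W/m² = 0.375 I₀, giving I₀ = 739/0.375 = 1971 W/m².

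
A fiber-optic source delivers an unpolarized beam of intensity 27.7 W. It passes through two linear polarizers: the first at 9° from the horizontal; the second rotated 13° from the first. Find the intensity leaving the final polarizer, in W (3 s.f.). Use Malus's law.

I ≈ 13.1 W

Unpolarized light through the first polarizer → I₁ = 27.7 W/2 = 13.85 W, polarized at 9°.
I₂ = I₁ · cos²(13°) = 13.85 · 0.9494 = 13.15 W.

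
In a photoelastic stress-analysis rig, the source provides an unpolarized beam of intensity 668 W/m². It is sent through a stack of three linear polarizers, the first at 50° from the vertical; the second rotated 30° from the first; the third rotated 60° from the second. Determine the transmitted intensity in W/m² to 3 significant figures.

Unpolarized light through the first polarizer → I₁ = 668 W/m²/2 = 334 W/m², polarized at 50°.
I₂ = I₁ · cos²(30°) = 334 · 0.75 = 250.5 W/m².
I₃ = I₂ · cos²(60°) = 250.5 · 0.25 = 62.63 W/m².

I ≈ 62.6 W/m²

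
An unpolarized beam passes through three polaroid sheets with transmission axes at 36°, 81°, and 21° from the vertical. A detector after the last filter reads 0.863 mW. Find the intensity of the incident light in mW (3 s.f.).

Unpolarized light through the first polarizer → I₁ = ½ I₀, now polarized at 36°.
I₂ = I₁ cos²(81° − 36°) = 0.5 I₀ · cos²(45°) = 0.25 I₀.
I₃ = I₂ cos²(21° − 81°) = 0.25 I₀ · cos²(60°) = 0.0625 I₀.
So 0.863 mW = 0.0625 I₀, giving I₀ = 0.863/0.0625 = 13.81 mW.

I₀ ≈ 13.8 mW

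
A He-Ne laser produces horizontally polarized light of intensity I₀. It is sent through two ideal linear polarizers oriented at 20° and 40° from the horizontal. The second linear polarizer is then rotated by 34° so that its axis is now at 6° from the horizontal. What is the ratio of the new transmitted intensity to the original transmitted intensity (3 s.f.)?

Before rotation:
By Malus's law, I₁ = I₀ cos²(20° − 0°) = I₀ cos²(20°) = 0.883 I₀.
I₂ = I₁ cos²(40° − 20°) = 0.883 I₀ · cos²(20°) = 0.7797 I₀.
After rotation:
I₁ = I₀ cos²(20° − 0°) = I₀ cos²(20°) = 0.883 I₀.
I₂ = I₁ cos²(6° − 20°) = 0.883 I₀ · cos²(14°) = 0.8313 I₀.
Ratio = 0.8313 / 0.7797 = 1.066.

I_new/I_old ≈ 1.07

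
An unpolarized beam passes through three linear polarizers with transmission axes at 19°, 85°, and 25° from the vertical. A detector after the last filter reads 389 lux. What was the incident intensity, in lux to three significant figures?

I₀ ≈ 1.88e4 lux

Unpolarized light through the first polarizer → I₁ = ½ I₀, now polarized at 19°.
I₂ = I₁ cos²(85° − 19°) = 0.5 I₀ · cos²(66°) = 0.08272 I₀.
I₃ = I₂ cos²(25° − 85°) = 0.08272 I₀ · cos²(60°) = 0.02068 I₀.
So 389 lux = 0.02068 I₀, giving I₀ = 389/0.02068 = 1.881e+04 lux.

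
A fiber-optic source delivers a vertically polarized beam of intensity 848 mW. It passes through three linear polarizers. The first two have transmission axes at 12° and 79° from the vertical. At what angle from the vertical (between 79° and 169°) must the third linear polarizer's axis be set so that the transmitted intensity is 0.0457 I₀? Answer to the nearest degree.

By Malus's law, I₁ = I₀ cos²(12° − 0°) = I₀ cos²(12°) = 0.9568 I₀.
I₂ = I₁ cos²(79° − 12°) = 0.9568 I₀ · cos²(67°) = 0.1461 I₀.
Need I₃/I₀ = 0.0457, so cos²(θ − 79°) = 0.0457 / 0.1461 = 0.3129.
θ − 79° = arccos(√0.3129) = 56.0°, giving θ ≈ 79 + 56.0 = 135.0°.

θ ≈ 135°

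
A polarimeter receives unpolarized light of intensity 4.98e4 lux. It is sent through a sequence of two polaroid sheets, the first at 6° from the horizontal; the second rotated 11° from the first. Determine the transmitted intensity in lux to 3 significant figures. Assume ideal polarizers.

Unpolarized light through the first polarizer → I₁ = 4.98e4 lux/2 = 2.49e+04 lux, polarized at 6°.
I₂ = I₁ · cos²(11°) = 2.49e+04 · 0.9636 = 2.399e+04 lux.

I ≈ 2.40e4 lux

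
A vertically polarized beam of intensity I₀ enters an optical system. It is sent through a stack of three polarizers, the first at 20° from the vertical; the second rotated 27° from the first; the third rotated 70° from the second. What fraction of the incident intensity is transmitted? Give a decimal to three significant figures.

By Malus's law, I₁ = I₀ cos²(20° − 0°) = I₀ cos²(20°) = 0.883 I₀.
I₂ = I₁ cos²(27°) = 0.883 · 0.7939 I₀ = 0.701 I₀.
I₃ = I₂ cos²(70°) = 0.701 · 0.117 I₀ = 0.082 I₀.
Transmitted fraction = 0.082.

≈ 0.0820 I₀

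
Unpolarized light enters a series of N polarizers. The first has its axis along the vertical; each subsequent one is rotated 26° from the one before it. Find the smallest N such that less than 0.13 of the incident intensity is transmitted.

First polarizer halves the unpolarized light: factor 1/2.
Each further stage multiplies by cos²(26°) = 0.8078.
After N polarizers: T = 0.5·0.8078^(N−1). Require T < 0.13 ⇒ N−1 > ln(0.13/0.5)/ln(0.8078) = 6.31, so N−1 ≥ 7 and N = 8.
Check: N=8 gives T = 0.1123 < 0.13; N=7 gives T = 0.139.

N = 8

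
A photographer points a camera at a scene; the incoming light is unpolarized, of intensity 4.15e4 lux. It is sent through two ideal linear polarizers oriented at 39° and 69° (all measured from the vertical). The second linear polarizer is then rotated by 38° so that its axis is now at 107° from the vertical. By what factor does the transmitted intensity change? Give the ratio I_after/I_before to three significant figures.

I_new/I_old ≈ 0.187

Before rotation:
Unpolarized light through the first polarizer → I₁ = ½ I₀, now polarized at 39°.
I₂ = I₁ cos²(69° − 39°) = 0.5 I₀ · cos²(30°) = 0.375 I₀.
After rotation:
Unpolarized light through the first polarizer → I₁ = ½ I₀, now polarized at 39°.
I₂ = I₁ cos²(107° − 39°) = 0.5 I₀ · cos²(68°) = 0.07017 I₀.
Ratio = 0.07017 / 0.375 = 0.1871.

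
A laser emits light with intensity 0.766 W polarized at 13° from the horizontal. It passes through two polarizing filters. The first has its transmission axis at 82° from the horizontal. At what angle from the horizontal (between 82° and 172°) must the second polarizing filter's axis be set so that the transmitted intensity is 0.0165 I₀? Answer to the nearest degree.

I₁ = I₀ cos²(82° − 13°) = I₀ cos²(69°) = 0.1284 I₀.
Need I₂/I₀ = 0.0165, so cos²(θ − 82°) = 0.0165 / 0.1284 = 0.1285.
θ − 82° = arccos(√0.1285) = 69.0°, giving θ ≈ 82 + 69.0 = 151.0°.

θ ≈ 151°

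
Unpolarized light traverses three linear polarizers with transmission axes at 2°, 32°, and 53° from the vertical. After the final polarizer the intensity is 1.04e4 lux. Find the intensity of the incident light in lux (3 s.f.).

Unpolarized light through the first polarizer → I₁ = ½ I₀, now polarized at 2°.
I₂ = I₁ cos²(32° − 2°) = 0.5 I₀ · cos²(30°) = 0.375 I₀.
I₃ = I₂ cos²(53° − 32°) = 0.375 I₀ · cos²(21°) = 0.3268 I₀.
So 1.04e4 lux = 0.3268 I₀, giving I₀ = 1.04e4/0.3268 = 3.182e+04 lux.

I₀ ≈ 3.18e4 lux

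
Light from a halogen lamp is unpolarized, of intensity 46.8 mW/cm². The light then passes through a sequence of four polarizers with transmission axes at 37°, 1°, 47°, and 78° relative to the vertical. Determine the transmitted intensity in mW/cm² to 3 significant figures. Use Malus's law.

Unpolarized light through the first polarizer → I₁ = 46.8 mW/cm²/2 = 23.4 mW/cm², polarized at 37°.
I₂ = I₁ · cos²(36°) = 23.4 · 0.6545 = 15.32 mW/cm².
I₃ = I₂ · cos²(46°) = 15.32 · 0.4826 = 7.39 mW/cm².
I₄ = I₃ · cos²(31°) = 7.39 · 0.7347 = 5.43 mW/cm².

I ≈ 5.43 mW/cm²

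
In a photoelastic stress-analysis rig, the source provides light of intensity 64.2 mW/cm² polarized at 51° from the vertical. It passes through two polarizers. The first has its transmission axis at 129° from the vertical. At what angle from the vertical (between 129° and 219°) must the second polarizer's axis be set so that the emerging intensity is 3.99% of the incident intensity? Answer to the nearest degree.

I₁ = I₀ cos²(129° − 51°) = I₀ cos²(78°) = 0.04323 I₀.
Need I₂/I₀ = 0.0399, so cos²(θ − 129°) = 0.0399 / 0.04323 = 0.923.
θ − 129° = arccos(√0.923) = 16.1°, giving θ ≈ 129 + 16.1 = 145.1°.

θ ≈ 145°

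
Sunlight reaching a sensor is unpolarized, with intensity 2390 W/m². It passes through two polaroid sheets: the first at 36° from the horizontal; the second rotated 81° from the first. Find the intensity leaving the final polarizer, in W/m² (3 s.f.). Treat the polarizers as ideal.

I ≈ 29.2 W/m²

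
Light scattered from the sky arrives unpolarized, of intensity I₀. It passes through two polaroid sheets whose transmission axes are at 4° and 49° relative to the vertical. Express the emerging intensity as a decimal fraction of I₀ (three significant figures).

Unpolarized light through the first polarizer → I₁ = ½ I₀, now polarized at 4°.
I₂ = I₁ cos²(49° − 4°) = 0.5 I₀ · cos²(45°) = 0.25 I₀.
Transmitted fraction = 0.25.

≈ 0.250 I₀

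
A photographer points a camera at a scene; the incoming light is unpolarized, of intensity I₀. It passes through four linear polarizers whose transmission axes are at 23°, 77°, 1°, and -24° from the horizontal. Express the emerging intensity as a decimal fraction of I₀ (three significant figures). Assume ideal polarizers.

≈ 0.00830 I₀

Unpolarized light through the first polarizer → I₁ = ½ I₀, now polarized at 23°.
I₂ = I₁ cos²(77° − 23°) = 0.5 I₀ · cos²(54°) = 0.1727 I₀.
I₃ = I₂ cos²(1° − 77°) = 0.1727 I₀ · cos²(76°) = 0.01011 I₀.
I₄ = I₃ cos²(-24° − 1°) = 0.01011 I₀ · cos²(25°) = 0.008304 I₀.
Transmitted fraction = 0.008304.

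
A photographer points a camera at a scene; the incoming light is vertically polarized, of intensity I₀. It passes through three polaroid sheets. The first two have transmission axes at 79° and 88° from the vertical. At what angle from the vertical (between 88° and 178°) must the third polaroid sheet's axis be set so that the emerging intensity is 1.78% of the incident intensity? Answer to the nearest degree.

I₁ = I₀ cos²(79° − 0°) = I₀ cos²(79°) = 0.03641 I₀.
I₂ = I₁ cos²(88° − 79°) = 0.03641 I₀ · cos²(9°) = 0.03552 I₀.
Need I₃/I₀ = 0.0178, so cos²(θ − 88°) = 0.0178 / 0.03552 = 0.5012.
θ − 88° = arccos(√0.5012) = 44.9°, giving θ ≈ 88 + 44.9 = 132.9°.

θ ≈ 133°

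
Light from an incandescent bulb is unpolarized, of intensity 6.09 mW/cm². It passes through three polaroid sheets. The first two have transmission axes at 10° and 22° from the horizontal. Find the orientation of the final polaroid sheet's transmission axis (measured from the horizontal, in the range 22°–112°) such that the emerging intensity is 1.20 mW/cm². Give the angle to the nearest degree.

θ ≈ 72°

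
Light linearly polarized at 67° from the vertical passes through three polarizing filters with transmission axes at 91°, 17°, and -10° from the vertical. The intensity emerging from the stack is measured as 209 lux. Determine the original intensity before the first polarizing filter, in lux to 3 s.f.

I₁ = I₀ cos²(91° − 67°) = I₀ cos²(24°) = 0.8346 I₀.
I₂ = I₁ cos²(17° − 91°) = 0.8346 I₀ · cos²(74°) = 0.06341 I₀.
I₃ = I₂ cos²(-10° − 17°) = 0.06341 I₀ · cos²(27°) = 0.05034 I₀.
So 209 lux = 0.05034 I₀, giving I₀ = 209/0.05034 = 4152 lux.

I₀ ≈ 4150 lux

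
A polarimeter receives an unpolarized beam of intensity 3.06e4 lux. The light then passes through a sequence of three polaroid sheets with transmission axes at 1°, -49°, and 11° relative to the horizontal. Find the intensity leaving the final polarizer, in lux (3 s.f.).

Unpolarized light through the first polarizer → I₁ = 3.06e4 lux/2 = 1.53e+04 lux, polarized at 1°.
I₂ = I₁ · cos²(50°) = 1.53e+04 · 0.4132 = 6322 lux.
I₃ = I₂ · cos²(60°) = 6322 · 0.25 = 1580 lux.

I ≈ 1580 lux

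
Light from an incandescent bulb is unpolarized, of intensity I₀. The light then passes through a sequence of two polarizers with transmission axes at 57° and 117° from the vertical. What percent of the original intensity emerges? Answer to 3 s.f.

Unpolarized light through the first polarizer → I₁ = ½ I₀, now polarized at 57°.
I₂ = I₁ cos²(117° − 57°) = 0.5 I₀ · cos²(60°) = 0.125 I₀.
That is 12.5% of the incident intensity.

≈ 12.5%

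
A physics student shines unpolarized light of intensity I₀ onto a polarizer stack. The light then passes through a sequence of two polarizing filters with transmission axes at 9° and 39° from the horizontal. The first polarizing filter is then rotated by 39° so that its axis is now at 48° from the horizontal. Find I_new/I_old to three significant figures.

I_new/I_old ≈ 1.30

Before rotation:
Unpolarized light through the first polarizer → I₁ = ½ I₀, now polarized at 9°.
I₂ = I₁ cos²(39° − 9°) = 0.5 I₀ · cos²(30°) = 0.375 I₀.
After rotation:
Unpolarized light through the first polarizer → I₁ = ½ I₀, now polarized at 48°.
I₂ = I₁ cos²(39° − 48°) = 0.5 I₀ · cos²(9°) = 0.4878 I₀.
Ratio = 0.4878 / 0.375 = 1.301.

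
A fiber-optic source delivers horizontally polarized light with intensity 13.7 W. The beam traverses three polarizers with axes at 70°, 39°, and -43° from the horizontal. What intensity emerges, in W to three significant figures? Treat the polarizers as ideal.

I₁ = 13.7 W · cos²(70°) = 1.603 W.
I₂ = I₁ · cos²(31°) = 1.603 · 0.7347 = 1.177 W.
I₃ = I₂ · cos²(82°) = 1.177 · 0.01937 = 0.02281 W.

I ≈ 0.0228 W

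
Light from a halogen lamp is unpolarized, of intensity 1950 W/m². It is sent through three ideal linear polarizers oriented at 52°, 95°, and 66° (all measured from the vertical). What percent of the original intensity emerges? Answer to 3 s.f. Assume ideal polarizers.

≈ 20.5%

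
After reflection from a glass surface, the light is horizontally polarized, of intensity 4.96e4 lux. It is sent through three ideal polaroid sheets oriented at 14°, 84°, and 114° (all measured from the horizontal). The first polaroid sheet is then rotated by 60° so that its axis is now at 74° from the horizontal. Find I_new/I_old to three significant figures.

I_new/I_old ≈ 0.669

Before rotation:
By Malus's law, I₁ = I₀ cos²(14° − 0°) = I₀ cos²(14°) = 0.9415 I₀.
I₂ = I₁ cos²(84° − 14°) = 0.9415 I₀ · cos²(70°) = 0.1101 I₀.
I₃ = I₂ cos²(114° − 84°) = 0.1101 I₀ · cos²(30°) = 0.0826 I₀.
After rotation:
I₁ = I₀ cos²(74° − 0°) = I₀ cos²(74°) = 0.07598 I₀.
I₂ = I₁ cos²(84° − 74°) = 0.07598 I₀ · cos²(10°) = 0.07368 I₀.
I₃ = I₂ cos²(114° − 84°) = 0.07368 I₀ · cos²(30°) = 0.05526 I₀.
Ratio = 0.05526 / 0.0826 = 0.6691.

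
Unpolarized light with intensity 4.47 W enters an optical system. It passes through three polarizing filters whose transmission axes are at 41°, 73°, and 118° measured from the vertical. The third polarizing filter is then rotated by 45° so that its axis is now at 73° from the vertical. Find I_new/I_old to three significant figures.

Before rotation:
Unpolarized light through the first polarizer → I₁ = ½ I₀, now polarized at 41°.
I₂ = I₁ cos²(73° − 41°) = 0.5 I₀ · cos²(32°) = 0.3596 I₀.
I₃ = I₂ cos²(118° − 73°) = 0.3596 I₀ · cos²(45°) = 0.1798 I₀.
After rotation:
Unpolarized light through the first polarizer → I₁ = ½ I₀, now polarized at 41°.
I₂ = I₁ cos²(73° − 41°) = 0.5 I₀ · cos²(32°) = 0.3596 I₀.
I₃ = I₂ cos²(73° − 73°) = 0.3596 I₀ · cos²(0°) = 0.3596 I₀.
Ratio = 0.3596 / 0.1798 = 2.

I_new/I_old ≈ 2.00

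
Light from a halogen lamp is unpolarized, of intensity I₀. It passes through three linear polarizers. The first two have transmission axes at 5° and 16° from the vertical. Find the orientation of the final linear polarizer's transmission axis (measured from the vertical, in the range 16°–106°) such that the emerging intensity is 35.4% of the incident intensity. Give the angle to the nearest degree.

θ ≈ 47°

Unpolarized light through the first polarizer → I₁ = ½ I₀, now polarized at 5°.
I₂ = I₁ cos²(16° − 5°) = 0.5 I₀ · cos²(11°) = 0.4818 I₀.
Need I₃/I₀ = 0.354, so cos²(θ − 16°) = 0.354 / 0.4818 = 0.7348.
θ − 16° = arccos(√0.7348) = 31.0°, giving θ ≈ 16 + 31.0 = 47.0°.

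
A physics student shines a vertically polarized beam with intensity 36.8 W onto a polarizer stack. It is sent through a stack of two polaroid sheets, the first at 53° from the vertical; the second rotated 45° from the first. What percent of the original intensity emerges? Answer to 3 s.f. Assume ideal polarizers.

≈ 18.1%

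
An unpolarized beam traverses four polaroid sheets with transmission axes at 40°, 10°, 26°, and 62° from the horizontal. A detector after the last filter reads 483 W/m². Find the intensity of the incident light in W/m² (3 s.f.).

I₀ ≈ 2130 W/m²

Unpolarized light through the first polarizer → I₁ = ½ I₀, now polarized at 40°.
I₂ = I₁ cos²(10° − 40°) = 0.5 I₀ · cos²(30°) = 0.375 I₀.
I₃ = I₂ cos²(26° − 10°) = 0.375 I₀ · cos²(16°) = 0.3465 I₀.
I₄ = I₃ cos²(62° − 26°) = 0.3465 I₀ · cos²(36°) = 0.2268 I₀.
So 483 W/m² = 0.2268 I₀, giving I₀ = 483/0.2268 = 2130 W/m².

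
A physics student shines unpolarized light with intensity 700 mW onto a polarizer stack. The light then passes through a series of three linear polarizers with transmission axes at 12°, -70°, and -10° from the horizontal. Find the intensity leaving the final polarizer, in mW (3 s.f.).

I ≈ 1.69 mW

Unpolarized light through the first polarizer → I₁ = 700 mW/2 = 350 mW, polarized at 12°.
I₂ = I₁ · cos²(82°) = 350 · 0.01937 = 6.779 mW.
I₃ = I₂ · cos²(60°) = 6.779 · 0.25 = 1.695 mW.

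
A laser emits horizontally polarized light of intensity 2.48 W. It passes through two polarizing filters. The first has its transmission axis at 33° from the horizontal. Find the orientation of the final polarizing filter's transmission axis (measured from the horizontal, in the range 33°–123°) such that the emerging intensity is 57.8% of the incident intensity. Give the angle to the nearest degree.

θ ≈ 58°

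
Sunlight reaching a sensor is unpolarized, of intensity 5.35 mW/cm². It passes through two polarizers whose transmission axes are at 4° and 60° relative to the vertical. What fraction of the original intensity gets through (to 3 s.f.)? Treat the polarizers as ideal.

I/I₀ ≈ 0.156

Unpolarized light through the first polarizer → I₁ = 5.35 mW/cm²/2 = 2.675 mW/cm², polarized at 4°.
I₂ = I₁ · cos²(56°) = 2.675 · 0.3127 = 0.8365 mW/cm².
Transmitted fraction = 0.1563.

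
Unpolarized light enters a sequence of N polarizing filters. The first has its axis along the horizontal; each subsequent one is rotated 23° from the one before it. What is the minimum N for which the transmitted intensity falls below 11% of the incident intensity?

N = 11

First polarizer halves the unpolarized light: factor 1/2.
Each further stage multiplies by cos²(23°) = 0.8473.
After N polarizers: T = 0.5·0.8473^(N−1). Require T < 0.11 ⇒ N−1 > ln(0.11/0.5)/ln(0.8473) = 9.14, so N−1 ≥ 10 and N = 11.
Check: N=11 gives T = 0.09539 < 0.11; N=10 gives T = 0.1126.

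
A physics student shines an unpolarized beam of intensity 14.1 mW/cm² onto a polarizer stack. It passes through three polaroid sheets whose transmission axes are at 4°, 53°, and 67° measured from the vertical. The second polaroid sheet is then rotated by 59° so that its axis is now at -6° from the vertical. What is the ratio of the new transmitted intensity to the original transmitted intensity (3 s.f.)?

I_new/I_old ≈ 0.205

Before rotation:
Unpolarized light through the first polarizer → I₁ = ½ I₀, now polarized at 4°.
I₂ = I₁ cos²(53° − 4°) = 0.5 I₀ · cos²(49°) = 0.2152 I₀.
I₃ = I₂ cos²(67° − 53°) = 0.2152 I₀ · cos²(14°) = 0.2026 I₀.
After rotation:
Unpolarized light through the first polarizer → I₁ = ½ I₀, now polarized at 4°.
I₂ = I₁ cos²(-6° − 4°) = 0.5 I₀ · cos²(10°) = 0.4849 I₀.
I₃ = I₂ cos²(67° + 6°) = 0.4849 I₀ · cos²(73°) = 0.04145 I₀.
Ratio = 0.04145 / 0.2026 = 0.2046.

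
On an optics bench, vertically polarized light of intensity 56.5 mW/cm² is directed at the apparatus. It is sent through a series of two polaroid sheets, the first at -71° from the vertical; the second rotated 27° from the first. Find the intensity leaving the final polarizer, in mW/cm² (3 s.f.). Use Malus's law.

I ≈ 4.75 mW/cm²

By Malus's law, I₁ = 56.5 mW/cm² · cos²(71°) = 5.989 mW/cm².
I₂ = I₁ · cos²(27°) = 5.989 · 0.7939 = 4.754 mW/cm².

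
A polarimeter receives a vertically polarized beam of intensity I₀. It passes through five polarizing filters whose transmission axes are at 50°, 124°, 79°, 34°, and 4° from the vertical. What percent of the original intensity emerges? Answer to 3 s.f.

I₁ = I₀ cos²(50° − 0°) = I₀ cos²(50°) = 0.4132 I₀.
I₂ = I₁ cos²(124° − 50°) = 0.4132 I₀ · cos²(74°) = 0.03139 I₀.
I₃ = I₂ cos²(79° − 124°) = 0.03139 I₀ · cos²(45°) = 0.0157 I₀.
I₄ = I₃ cos²(34° − 79°) = 0.0157 I₀ · cos²(45°) = 0.007848 I₀.
I₅ = I₄ cos²(4° − 34°) = 0.007848 I₀ · cos²(30°) = 0.005886 I₀.
That is 0.5886% of the incident intensity.

≈ 0.589%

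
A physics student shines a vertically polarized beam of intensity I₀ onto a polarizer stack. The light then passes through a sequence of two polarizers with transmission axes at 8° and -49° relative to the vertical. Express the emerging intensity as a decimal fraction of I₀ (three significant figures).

I₁ = I₀ cos²(8° − 0°) = I₀ cos²(8°) = 0.9806 I₀.
I₂ = I₁ cos²(-49° − 8°) = 0.9806 I₀ · cos²(57°) = 0.2909 I₀.
Transmitted fraction = 0.2909.

≈ 0.291 I₀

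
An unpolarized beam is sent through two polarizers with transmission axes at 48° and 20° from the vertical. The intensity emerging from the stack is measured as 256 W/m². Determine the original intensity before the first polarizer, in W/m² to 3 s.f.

I₀ ≈ 657 W/m²

Unpolarized light through the first polarizer → I₁ = ½ I₀, now polarized at 48°.
I₂ = I₁ cos²(20° − 48°) = 0.5 I₀ · cos²(28°) = 0.3898 I₀.
So 256 W/m² = 0.3898 I₀, giving I₀ = 256/0.3898 = 656.8 W/m².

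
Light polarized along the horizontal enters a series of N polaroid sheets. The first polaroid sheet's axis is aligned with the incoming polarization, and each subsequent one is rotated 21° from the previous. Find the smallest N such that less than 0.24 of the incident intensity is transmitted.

First polarizer is aligned with the polarization: full transmission.
Each further stage multiplies by cos²(21°) = 0.8716.
After N polarizers: T = 0.8716^(N−1). Require T < 0.24 ⇒ N−1 > ln(0.24)/ln(0.8716) = 10.38, so N−1 ≥ 11 and N = 12.
Check: N=12 gives T = 0.2205 < 0.24; N=11 gives T = 0.253.

N = 12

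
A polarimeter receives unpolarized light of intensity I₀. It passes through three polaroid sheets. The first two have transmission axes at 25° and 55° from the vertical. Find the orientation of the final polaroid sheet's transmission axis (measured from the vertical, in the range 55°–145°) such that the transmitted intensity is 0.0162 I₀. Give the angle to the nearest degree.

Unpolarized light through the first polarizer → I₁ = ½ I₀, now polarized at 25°.
I₂ = I₁ cos²(55° − 25°) = 0.5 I₀ · cos²(30°) = 0.375 I₀.
Need I₃/I₀ = 0.0162, so cos²(θ − 55°) = 0.0162 / 0.375 = 0.0432.
θ − 55° = arccos(√0.0432) = 78.0°, giving θ ≈ 55 + 78.0 = 133.0°.

θ ≈ 133°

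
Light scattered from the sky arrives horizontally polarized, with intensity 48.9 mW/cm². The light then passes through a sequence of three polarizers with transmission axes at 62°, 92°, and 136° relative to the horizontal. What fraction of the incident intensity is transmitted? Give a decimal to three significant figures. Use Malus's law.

By Malus's law, I₁ = 48.9 mW/cm² · cos²(62°) = 10.78 mW/cm².
I₂ = I₁ · cos²(30°) = 10.78 · 0.75 = 8.083 mW/cm².
I₃ = I₂ · cos²(44°) = 8.083 · 0.5174 = 4.183 mW/cm².
Transmitted fraction = 0.08554.

I/I₀ ≈ 0.0855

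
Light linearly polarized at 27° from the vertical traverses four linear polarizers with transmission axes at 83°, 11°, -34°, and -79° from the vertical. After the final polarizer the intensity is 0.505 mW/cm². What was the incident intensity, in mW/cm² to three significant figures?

I₀ ≈ 67.6 mW/cm²

By Malus's law, I₁ = I₀ cos²(83° − 27°) = I₀ cos²(56°) = 0.3127 I₀.
I₂ = I₁ cos²(11° − 83°) = 0.3127 I₀ · cos²(72°) = 0.02986 I₀.
I₃ = I₂ cos²(-34° − 11°) = 0.02986 I₀ · cos²(45°) = 0.01493 I₀.
I₄ = I₃ cos²(-79° + 34°) = 0.01493 I₀ · cos²(45°) = 0.007465 I₀.
So 0.505 mW/cm² = 0.007465 I₀, giving I₀ = 0.505/0.007465 = 67.65 mW/cm².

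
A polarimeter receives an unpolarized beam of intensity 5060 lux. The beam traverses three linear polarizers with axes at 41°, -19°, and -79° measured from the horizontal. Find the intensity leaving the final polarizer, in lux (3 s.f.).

I ≈ 158 lux

Unpolarized light through the first polarizer → I₁ = 5060 lux/2 = 2530 lux, polarized at 41°.
I₂ = I₁ · cos²(60°) = 2530 · 0.25 = 632.5 lux.
I₃ = I₂ · cos²(60°) = 632.5 · 0.25 = 158.1 lux.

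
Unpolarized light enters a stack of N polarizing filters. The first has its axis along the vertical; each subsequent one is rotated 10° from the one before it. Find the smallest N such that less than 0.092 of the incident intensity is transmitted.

N = 57

First polarizer halves the unpolarized light: factor 1/2.
Each further stage multiplies by cos²(10°) = 0.9698.
After N polarizers: T = 0.5·0.9698^(N−1). Require T < 0.092 ⇒ N−1 > ln(0.092/0.5)/ln(0.9698) = 55.29, so N−1 ≥ 56 and N = 57.
Check: N=57 gives T = 0.09002 < 0.092; N=56 gives T = 0.09282.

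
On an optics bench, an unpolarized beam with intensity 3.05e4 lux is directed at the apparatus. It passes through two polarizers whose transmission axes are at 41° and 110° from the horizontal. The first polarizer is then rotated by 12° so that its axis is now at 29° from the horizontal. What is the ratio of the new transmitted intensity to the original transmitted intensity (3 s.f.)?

I_new/I_old ≈ 0.191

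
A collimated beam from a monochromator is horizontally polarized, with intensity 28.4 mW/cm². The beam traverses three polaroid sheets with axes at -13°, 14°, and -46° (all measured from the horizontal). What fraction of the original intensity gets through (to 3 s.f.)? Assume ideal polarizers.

I/I₀ ≈ 0.188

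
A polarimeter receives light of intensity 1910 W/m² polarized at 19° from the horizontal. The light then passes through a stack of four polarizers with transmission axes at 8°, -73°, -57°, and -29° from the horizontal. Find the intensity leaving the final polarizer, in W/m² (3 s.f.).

I₁ = 1910 W/m² · cos²(11°) = 1840 W/m².
I₂ = I₁ · cos²(81°) = 1840 · 0.02447 = 45.04 W/m².
I₃ = I₂ · cos²(16°) = 45.04 · 0.924 = 41.62 W/m².
I₄ = I₃ · cos²(28°) = 41.62 · 0.7796 = 32.44 W/m².

I ≈ 32.4 W/m²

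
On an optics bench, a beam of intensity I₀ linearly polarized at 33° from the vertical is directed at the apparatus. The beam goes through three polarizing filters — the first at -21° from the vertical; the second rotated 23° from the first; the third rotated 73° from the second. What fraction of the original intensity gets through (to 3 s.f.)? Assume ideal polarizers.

I₁ = I₀ cos²(-21° − 33°) = I₀ cos²(54°) = 0.3455 I₀.
I₂ = I₁ cos²(23°) = 0.3455 · 0.8473 I₀ = 0.2927 I₀.
I₃ = I₂ cos²(73°) = 0.2927 · 0.08548 I₀ = 0.02502 I₀.
Transmitted fraction = 0.02502.

≈ 0.0250 I₀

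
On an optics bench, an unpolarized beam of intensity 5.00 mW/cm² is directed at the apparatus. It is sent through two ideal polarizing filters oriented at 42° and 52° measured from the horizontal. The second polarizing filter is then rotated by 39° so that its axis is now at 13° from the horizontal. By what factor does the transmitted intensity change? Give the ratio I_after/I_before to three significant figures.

I_new/I_old ≈ 0.789

Before rotation:
Unpolarized light through the first polarizer → I₁ = ½ I₀, now polarized at 42°.
I₂ = I₁ cos²(52° − 42°) = 0.5 I₀ · cos²(10°) = 0.4849 I₀.
After rotation:
Unpolarized light through the first polarizer → I₁ = ½ I₀, now polarized at 42°.
I₂ = I₁ cos²(13° − 42°) = 0.5 I₀ · cos²(29°) = 0.3825 I₀.
Ratio = 0.3825 / 0.4849 = 0.7887.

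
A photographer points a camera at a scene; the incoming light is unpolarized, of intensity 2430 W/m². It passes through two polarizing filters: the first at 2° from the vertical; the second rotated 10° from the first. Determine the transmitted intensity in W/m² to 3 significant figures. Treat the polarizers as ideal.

I ≈ 1180 W/m²

Unpolarized light through the first polarizer → I₁ = 2430 W/m²/2 = 1215 W/m², polarized at 2°.
I₂ = I₁ · cos²(10°) = 1215 · 0.9698 = 1178 W/m².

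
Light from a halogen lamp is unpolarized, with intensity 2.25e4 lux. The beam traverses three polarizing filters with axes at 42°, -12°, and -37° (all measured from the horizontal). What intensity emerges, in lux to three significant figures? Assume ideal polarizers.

I ≈ 3190 lux

Unpolarized light through the first polarizer → I₁ = 2.25e4 lux/2 = 1.125e+04 lux, polarized at 42°.
I₂ = I₁ · cos²(54°) = 1.125e+04 · 0.3455 = 3887 lux.
I₃ = I₂ · cos²(25°) = 3887 · 0.8214 = 3193 lux.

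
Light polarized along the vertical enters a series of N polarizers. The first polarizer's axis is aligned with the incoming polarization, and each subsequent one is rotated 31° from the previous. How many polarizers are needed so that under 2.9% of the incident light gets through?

N = 13

First polarizer is aligned with the polarization: full transmission.
Each further stage multiplies by cos²(31°) = 0.7347.
After N polarizers: T = 0.7347^(N−1). Require T < 0.029 ⇒ N−1 > ln(0.029)/ln(0.7347) = 11.49, so N−1 ≥ 12 and N = 13.
Check: N=13 gives T = 0.02475 < 0.029; N=12 gives T = 0.03369.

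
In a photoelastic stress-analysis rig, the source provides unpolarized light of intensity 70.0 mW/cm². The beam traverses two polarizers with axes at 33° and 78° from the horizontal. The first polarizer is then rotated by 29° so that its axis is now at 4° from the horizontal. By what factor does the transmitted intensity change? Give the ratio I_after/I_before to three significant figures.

Before rotation:
Unpolarized light through the first polarizer → I₁ = ½ I₀, now polarized at 33°.
I₂ = I₁ cos²(78° − 33°) = 0.5 I₀ · cos²(45°) = 0.25 I₀.
After rotation:
Unpolarized light through the first polarizer → I₁ = ½ I₀, now polarized at 4°.
I₂ = I₁ cos²(78° − 4°) = 0.5 I₀ · cos²(74°) = 0.03799 I₀.
Ratio = 0.03799 / 0.25 = 0.152.

I_new/I_old ≈ 0.152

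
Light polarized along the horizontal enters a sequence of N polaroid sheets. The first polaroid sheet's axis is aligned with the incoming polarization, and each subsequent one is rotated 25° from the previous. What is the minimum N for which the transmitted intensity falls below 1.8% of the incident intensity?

N = 22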